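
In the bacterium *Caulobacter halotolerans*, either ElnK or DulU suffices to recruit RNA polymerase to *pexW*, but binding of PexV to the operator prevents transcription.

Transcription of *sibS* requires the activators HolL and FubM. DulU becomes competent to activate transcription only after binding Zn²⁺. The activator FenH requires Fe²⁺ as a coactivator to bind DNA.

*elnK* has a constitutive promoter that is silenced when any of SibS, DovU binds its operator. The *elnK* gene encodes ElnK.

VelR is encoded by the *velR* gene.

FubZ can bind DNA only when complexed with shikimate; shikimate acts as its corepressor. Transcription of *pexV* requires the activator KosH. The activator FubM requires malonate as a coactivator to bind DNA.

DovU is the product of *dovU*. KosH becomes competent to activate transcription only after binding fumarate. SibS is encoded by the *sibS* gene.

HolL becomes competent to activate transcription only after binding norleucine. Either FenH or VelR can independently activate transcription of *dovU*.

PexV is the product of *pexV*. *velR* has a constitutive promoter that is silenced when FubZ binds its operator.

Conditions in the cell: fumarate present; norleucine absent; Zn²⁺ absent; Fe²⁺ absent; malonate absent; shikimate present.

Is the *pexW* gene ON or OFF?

OFF

Norleucine is absent, so HolL is inactive.
Malonate is absent, so FubM is inactive.
Required activator HolL is absent, so *sibS* is not transcribed.
So SibS is not produced.
Fe²⁺ is absent, so FenH is inactive.
Shikimate is present, so FubZ is active.
With repressor FubZ bound, *velR* is not transcribed.
So VelR is not produced.
No activator is available at the *dovU* promoter, so *dovU* is not transcribed.
So DovU is not produced.
With no repressor bound, *elnK* is transcribed.
So ElnK is produced and active.
Fumarate is present, so KosH is active.
No repressor is bound and KosH is active, so *pexV* is transcribed.
So PexV is produced and active.
Zn²⁺ is absent, so DulU is inactive.
With repressor PexV bound, *pexW* is not transcribed.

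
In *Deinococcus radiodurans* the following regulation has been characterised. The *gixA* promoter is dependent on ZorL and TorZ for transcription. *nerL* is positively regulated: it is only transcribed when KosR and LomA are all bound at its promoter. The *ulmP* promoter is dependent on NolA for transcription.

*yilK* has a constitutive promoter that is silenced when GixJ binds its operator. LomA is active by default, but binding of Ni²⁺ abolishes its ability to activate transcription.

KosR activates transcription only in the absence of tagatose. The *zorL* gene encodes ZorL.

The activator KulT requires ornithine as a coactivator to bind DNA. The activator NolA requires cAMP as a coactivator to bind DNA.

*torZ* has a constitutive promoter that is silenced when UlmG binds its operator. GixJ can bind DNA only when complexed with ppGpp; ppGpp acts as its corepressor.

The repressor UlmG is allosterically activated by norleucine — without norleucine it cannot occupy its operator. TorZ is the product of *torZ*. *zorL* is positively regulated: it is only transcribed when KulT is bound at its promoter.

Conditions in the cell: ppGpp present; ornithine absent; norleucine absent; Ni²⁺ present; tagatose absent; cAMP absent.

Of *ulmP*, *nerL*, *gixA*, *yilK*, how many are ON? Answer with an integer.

cAMP is absent, so NolA is inactive.
Required activator NolA is absent, so *ulmP* is not transcribed.
→ *ulmP* is OFF.
Tagatose is absent, so KosR is active.
Ni²⁺ is present, so LomA is inactive.
Required activator LomA is absent, so *nerL* is not transcribed.
→ *nerL* is OFF.
Ornithine is absent, so KulT is inactive.
Required activator KulT is absent, so *zorL* is not transcribed.
So ZorL is not produced.
Norleucine is absent, so UlmG is inactive.
With no repressor bound, *torZ* is transcribed.
So TorZ is produced and active.
Required activator ZorL is absent, so *gixA* is not transcribed.
→ *gixA* is OFF.
ppGpp is present, so GixJ is active.
With repressor GixJ bound, *yilK* is not transcribed.
→ *yilK* is OFF.
0 of the 4 genes are transcribed.

0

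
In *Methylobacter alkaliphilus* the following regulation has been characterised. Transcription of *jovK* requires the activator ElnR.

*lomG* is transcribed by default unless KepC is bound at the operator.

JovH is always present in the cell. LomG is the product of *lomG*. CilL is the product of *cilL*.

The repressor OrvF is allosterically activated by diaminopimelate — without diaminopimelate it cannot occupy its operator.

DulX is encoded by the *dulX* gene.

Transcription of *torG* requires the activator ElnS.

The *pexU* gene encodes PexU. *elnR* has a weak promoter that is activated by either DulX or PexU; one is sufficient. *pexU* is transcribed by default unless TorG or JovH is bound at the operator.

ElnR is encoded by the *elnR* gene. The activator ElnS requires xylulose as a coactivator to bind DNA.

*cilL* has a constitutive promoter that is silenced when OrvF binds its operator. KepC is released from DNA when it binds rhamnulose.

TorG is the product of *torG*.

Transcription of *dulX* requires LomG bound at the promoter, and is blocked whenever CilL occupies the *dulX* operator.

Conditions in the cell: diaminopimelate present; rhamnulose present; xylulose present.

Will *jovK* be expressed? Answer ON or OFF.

ON

Rhamnulose is present, so KepC is inactive.
With no repressor bound, *lomG* is transcribed.
So LomG is produced and active.
Diaminopimelate is present, so OrvF is active.
With repressor OrvF bound, *cilL* is not transcribed.
So CilL is not produced.
No repressor is bound and LomG is active, so *dulX* is transcribed.
So DulX is produced and active.
Xylulose is present, so ElnS is active.
No repressor is bound and ElnS is active, so *torG* is transcribed.
So TorG is produced and active.
JovH is produced constitutively and is active.
With repressor TorG bound, *pexU* is not transcribed.
So PexU is not produced.
Activator DulX is present, so *elnR* is transcribed.
So ElnR is produced and active.
No repressor is bound and ElnR is active, so *jovK* is transcribed.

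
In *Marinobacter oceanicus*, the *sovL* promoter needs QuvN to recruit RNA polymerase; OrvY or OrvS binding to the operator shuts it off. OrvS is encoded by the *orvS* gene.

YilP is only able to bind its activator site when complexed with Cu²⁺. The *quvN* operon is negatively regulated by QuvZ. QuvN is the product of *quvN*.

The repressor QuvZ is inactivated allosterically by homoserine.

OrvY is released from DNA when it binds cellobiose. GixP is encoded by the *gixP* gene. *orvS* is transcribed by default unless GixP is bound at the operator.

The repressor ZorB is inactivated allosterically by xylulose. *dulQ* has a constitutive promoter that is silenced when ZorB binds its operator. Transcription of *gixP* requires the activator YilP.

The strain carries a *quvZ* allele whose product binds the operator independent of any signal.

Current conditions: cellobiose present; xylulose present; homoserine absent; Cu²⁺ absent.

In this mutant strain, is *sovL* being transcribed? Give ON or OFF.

QuvZ is constitutively active in this strain.
With repressor QuvZ bound, *quvN* is not transcribed.
So QuvN is not produced.
Cellobiose is present, so OrvY is inactive.
Cu²⁺ is absent, so YilP is inactive.
Required activator YilP is absent, so *gixP* is not transcribed.
So GixP is not produced.
With no repressor bound, *orvS* is transcribed.
So OrvS is produced and active.
With repressor OrvS bound, *sovL* is not transcribed.

OFF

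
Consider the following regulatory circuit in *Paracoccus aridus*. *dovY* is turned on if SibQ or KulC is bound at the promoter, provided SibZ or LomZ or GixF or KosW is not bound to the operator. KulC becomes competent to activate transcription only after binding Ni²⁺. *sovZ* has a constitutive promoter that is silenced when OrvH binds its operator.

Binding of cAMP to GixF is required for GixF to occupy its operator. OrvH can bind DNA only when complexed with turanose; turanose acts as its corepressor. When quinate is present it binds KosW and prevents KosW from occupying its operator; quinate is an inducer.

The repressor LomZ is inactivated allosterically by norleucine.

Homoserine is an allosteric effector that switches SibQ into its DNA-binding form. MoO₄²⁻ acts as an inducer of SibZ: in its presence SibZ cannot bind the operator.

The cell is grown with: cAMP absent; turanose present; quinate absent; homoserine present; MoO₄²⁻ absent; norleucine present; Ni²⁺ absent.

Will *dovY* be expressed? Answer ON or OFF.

OFF

MoO₄²⁻ is absent, so SibZ is active.
Norleucine is present, so LomZ is inactive.
Homoserine is present, so SibQ is active.
Ni²⁺ is absent, so KulC is inactive.
cAMP is absent, so GixF is inactive.
Quinate is absent, so KosW is active.
With repressor SibZ bound, *dovY* is not transcribed.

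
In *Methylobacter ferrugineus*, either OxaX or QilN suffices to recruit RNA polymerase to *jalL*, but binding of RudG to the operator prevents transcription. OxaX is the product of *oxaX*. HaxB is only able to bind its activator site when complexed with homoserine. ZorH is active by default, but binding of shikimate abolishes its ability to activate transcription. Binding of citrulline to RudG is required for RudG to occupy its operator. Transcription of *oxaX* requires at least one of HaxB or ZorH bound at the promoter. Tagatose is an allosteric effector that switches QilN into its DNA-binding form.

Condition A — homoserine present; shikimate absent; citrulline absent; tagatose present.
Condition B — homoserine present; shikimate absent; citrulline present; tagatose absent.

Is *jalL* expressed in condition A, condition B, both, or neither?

A only

Condition A:
Homoserine is present, so HaxB is active.
Shikimate is absent, so ZorH is active.
Activator HaxB is present, so *oxaX* is transcribed.
So OxaX is produced and active.
Citrulline is absent, so RudG is inactive.
Tagatose is present, so QilN is active.
Activator OxaX is present, so *jalL* is transcribed.
→ *jalL* is ON in A.
Condition B:
Homoserine is present, so HaxB is active.
Shikimate is absent, so ZorH is active.
Activator HaxB is present, so *oxaX* is transcribed.
So OxaX is produced and active.
Citrulline is present, so RudG is active.
Tagatose is absent, so QilN is inactive.
With repressor RudG bound, *jalL* is not transcribed.
→ *jalL* is OFF in B.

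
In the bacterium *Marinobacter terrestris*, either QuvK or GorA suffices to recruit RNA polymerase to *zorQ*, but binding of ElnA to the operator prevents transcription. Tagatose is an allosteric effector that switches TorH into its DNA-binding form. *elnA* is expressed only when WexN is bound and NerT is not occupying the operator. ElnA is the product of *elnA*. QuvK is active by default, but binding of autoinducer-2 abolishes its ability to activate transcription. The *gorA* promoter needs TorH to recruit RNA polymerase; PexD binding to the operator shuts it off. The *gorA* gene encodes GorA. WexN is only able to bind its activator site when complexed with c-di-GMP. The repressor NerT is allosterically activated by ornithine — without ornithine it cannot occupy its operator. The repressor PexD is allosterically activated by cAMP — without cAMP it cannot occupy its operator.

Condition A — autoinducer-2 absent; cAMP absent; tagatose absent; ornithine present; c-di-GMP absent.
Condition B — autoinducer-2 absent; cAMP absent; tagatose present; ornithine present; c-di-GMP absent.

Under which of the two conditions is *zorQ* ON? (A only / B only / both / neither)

Condition A:
Autoinducer-2 is absent, so QuvK is active.
cAMP is absent, so PexD is inactive.
Tagatose is absent, so TorH is inactive.
Required activator TorH is absent, so *gorA* is not transcribed.
So GorA is not produced.
Ornithine is present, so NerT is active.
c-di-GMP is absent, so WexN is inactive.
With repressor NerT bound, *elnA* is not transcribed.
So ElnA is not produced.
Activator QuvK is present, so *zorQ* is transcribed.
→ *zorQ* is ON in A.
Condition B:
Autoinducer-2 is absent, so QuvK is active.
cAMP is absent, so PexD is inactive.
Tagatose is present, so TorH is active.
No repressor is bound and TorH is active, so *gorA* is transcribed.
So GorA is produced and active.
Ornithine is present, so NerT is active.
c-di-GMP is absent, so WexN is inactive.
With repressor NerT bound, *elnA* is not transcribed.
So ElnA is not produced.
Activator QuvK is present, so *zorQ* is transcribed.
→ *zorQ* is ON in B.

both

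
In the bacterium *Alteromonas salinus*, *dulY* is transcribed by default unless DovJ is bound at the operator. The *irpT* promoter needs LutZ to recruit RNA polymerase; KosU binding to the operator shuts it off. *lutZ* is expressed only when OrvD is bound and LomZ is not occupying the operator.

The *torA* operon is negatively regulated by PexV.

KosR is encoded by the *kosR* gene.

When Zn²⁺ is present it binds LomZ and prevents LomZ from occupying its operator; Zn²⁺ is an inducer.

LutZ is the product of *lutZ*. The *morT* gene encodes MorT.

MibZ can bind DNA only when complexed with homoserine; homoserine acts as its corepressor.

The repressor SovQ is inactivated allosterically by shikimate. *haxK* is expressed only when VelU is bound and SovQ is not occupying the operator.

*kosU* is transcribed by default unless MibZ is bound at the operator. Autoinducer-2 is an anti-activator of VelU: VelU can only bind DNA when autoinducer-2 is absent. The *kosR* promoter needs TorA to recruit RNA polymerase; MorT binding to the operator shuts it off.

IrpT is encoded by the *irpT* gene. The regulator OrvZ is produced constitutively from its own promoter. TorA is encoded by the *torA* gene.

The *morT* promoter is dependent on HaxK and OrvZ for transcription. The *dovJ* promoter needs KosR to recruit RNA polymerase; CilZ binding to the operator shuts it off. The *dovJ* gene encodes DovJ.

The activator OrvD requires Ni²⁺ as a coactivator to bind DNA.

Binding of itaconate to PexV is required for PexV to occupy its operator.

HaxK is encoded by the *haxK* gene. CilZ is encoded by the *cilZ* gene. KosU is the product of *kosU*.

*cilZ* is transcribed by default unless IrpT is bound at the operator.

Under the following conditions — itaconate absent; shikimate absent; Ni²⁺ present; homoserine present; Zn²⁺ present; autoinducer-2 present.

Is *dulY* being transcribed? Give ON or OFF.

Zn²⁺ is present, so LomZ is inactive.
Ni²⁺ is present, so OrvD is active.
No repressor is bound and OrvD is active, so *lutZ* is transcribed.
So LutZ is produced and active.
Homoserine is present, so MibZ is active.
With repressor MibZ bound, *kosU* is not transcribed.
So KosU is not produced.
No repressor is bound and LutZ is active, so *irpT* is transcribed.
So IrpT is produced and active.
With repressor IrpT bound, *cilZ* is not transcribed.
So CilZ is not produced.
Autoinducer-2 is present, so VelU is inactive.
Shikimate is absent, so SovQ is active.
With repressor SovQ bound, *haxK* is not transcribed.
So HaxK is not produced.
OrvZ is produced constitutively and is active.
Required activator HaxK is absent, so *morT* is not transcribed.
So MorT is not produced.
Itaconate is absent, so PexV is inactive.
With no repressor bound, *torA* is transcribed.
So TorA is produced and active.
No repressor is bound and TorA is active, so *kosR* is transcribed.
So KosR is produced and active.
No repressor is bound and KosR is active, so *dovJ* is transcribed.
So DovJ is produced and active.
With repressor DovJ bound, *dulY* is not transcribed.

OFF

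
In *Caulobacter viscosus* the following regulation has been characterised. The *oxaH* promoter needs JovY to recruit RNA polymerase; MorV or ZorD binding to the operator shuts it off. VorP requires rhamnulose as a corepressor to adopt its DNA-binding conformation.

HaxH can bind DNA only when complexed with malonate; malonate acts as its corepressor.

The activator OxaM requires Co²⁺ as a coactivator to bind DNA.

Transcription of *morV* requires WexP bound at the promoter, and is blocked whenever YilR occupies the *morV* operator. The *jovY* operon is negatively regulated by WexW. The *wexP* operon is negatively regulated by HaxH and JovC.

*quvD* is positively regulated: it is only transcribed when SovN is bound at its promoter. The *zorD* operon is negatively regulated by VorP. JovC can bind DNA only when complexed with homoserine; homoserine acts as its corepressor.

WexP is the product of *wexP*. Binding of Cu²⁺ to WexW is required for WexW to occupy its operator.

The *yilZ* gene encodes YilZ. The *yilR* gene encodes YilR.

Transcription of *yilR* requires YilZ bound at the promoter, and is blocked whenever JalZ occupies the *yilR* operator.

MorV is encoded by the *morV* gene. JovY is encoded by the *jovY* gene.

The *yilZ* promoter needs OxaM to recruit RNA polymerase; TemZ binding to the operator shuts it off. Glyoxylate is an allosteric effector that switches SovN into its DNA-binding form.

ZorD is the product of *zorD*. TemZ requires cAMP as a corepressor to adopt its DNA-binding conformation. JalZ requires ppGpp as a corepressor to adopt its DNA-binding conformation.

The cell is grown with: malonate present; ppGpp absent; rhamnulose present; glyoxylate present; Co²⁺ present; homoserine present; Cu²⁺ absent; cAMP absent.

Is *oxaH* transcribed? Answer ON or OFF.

ON

Malonate is present, so HaxH is active.
Homoserine is present, so JovC is active.
With repressor HaxH bound, *wexP* is not transcribed.
So WexP is not produced.
ppGpp is absent, so JalZ is inactive.
Co²⁺ is present, so OxaM is active.
cAMP is absent, so TemZ is inactive.
No repressor is bound and OxaM is active, so *yilZ* is transcribed.
So YilZ is produced and active.
No repressor is bound and YilZ is active, so *yilR* is transcribed.
So YilR is produced and active.
With repressor YilR bound, *morV* is not transcribed.
So MorV is not produced.
Rhamnulose is present, so VorP is active.
With repressor VorP bound, *zorD* is not transcribed.
So ZorD is not produced.
Cu²⁺ is absent, so WexW is inactive.
With no repressor bound, *jovY* is transcribed.
So JovY is produced and active.
No repressor is bound and JovY is active, so *oxaH* is transcribed.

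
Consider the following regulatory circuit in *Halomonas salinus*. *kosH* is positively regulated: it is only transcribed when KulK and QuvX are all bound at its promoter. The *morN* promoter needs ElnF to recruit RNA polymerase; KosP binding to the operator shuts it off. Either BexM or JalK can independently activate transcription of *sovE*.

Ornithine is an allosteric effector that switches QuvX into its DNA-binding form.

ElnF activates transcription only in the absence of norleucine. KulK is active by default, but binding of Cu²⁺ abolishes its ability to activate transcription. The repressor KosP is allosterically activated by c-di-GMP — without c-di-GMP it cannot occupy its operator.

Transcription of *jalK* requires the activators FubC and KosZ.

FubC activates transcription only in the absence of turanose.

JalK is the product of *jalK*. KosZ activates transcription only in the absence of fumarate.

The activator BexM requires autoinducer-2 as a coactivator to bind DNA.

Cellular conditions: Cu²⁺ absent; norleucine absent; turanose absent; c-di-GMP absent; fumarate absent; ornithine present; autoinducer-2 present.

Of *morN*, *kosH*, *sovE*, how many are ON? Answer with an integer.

3

Norleucine is absent, so ElnF is active.
c-di-GMP is absent, so KosP is inactive.
No repressor is bound and ElnF is active, so *morN* is transcribed.
→ *morN* is ON.
Cu²⁺ is absent, so KulK is active.
Ornithine is present, so QuvX is active.
No repressor is bound and KulK and QuvX are active, so *kosH* is transcribed.
→ *kosH* is ON.
Autoinducer-2 is present, so BexM is active.
Turanose is absent, so FubC is active.
Fumarate is absent, so KosZ is active.
No repressor is bound and FubC and KosZ are active, so *jalK* is transcribed.
So JalK is produced and active.
Activator BexM is present, so *sovE* is transcribed.
→ *sovE* is ON.
3 of the 3 genes are transcribed.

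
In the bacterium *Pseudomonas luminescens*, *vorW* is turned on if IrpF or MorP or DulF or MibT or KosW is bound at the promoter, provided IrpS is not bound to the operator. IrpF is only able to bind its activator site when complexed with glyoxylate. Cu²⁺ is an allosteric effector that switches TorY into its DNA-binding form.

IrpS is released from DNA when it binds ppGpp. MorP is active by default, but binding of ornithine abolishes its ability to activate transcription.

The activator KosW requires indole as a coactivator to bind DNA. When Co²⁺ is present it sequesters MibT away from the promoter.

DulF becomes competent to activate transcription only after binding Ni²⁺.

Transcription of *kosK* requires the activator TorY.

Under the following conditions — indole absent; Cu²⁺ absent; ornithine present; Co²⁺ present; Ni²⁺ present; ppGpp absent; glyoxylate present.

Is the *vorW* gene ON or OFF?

OFF

Glyoxylate is present, so IrpF is active.
Ornithine is present, so MorP is inactive.
ppGpp is absent, so IrpS is active.
Ni²⁺ is present, so DulF is active.
Co²⁺ is present, so MibT is inactive.
Indole is absent, so KosW is inactive.
With repressor IrpS bound, *vorW* is not transcribed.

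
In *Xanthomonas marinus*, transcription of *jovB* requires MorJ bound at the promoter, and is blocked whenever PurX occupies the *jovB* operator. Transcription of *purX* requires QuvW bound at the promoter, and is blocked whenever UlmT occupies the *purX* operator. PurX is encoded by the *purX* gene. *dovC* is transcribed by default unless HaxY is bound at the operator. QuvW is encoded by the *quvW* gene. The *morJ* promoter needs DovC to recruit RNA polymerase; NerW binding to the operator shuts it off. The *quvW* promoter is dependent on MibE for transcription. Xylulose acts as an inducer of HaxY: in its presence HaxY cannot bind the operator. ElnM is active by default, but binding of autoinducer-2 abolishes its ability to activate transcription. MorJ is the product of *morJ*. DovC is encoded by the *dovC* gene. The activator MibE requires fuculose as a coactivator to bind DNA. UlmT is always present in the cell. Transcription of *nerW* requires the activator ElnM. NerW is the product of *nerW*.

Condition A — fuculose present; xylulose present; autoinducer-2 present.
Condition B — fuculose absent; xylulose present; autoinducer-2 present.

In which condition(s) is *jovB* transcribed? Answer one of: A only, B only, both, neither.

Condition A:
UlmT is produced constitutively and is active.
Fuculose is present, so MibE is active.
No repressor is bound and MibE is active, so *quvW* is transcribed.
So QuvW is produced and active.
With repressor UlmT bound, *purX* is not transcribed.
So PurX is not produced.
Xylulose is present, so HaxY is inactive.
With no repressor bound, *dovC* is transcribed.
So DovC is produced and active.
Autoinducer-2 is present, so ElnM is inactive.
Required activator ElnM is absent, so *nerW* is not transcribed.
So NerW is not produced.
No repressor is bound and DovC is active, so *morJ* is transcribed.
So MorJ is produced and active.
No repressor is bound and MorJ is active, so *jovB* is transcribed.
→ *jovB* is ON in A.
Condition B:
UlmT is produced constitutively and is active.
Fuculose is absent, so MibE is inactive.
Required activator MibE is absent, so *quvW* is not transcribed.
So QuvW is not produced.
With repressor UlmT bound, *purX* is not transcribed.
So PurX is not produced.
Xylulose is present, so HaxY is inactive.
With no repressor bound, *dovC* is transcribed.
So DovC is produced and active.
Autoinducer-2 is present, so ElnM is inactive.
Required activator ElnM is absent, so *nerW* is not transcribed.
So NerW is not produced.
No repressor is bound and DovC is active, so *morJ* is transcribed.
So MorJ is produced and active.
No repressor is bound and MorJ is active, so *jovB* is transcribed.
→ *jovB* is ON in B.

both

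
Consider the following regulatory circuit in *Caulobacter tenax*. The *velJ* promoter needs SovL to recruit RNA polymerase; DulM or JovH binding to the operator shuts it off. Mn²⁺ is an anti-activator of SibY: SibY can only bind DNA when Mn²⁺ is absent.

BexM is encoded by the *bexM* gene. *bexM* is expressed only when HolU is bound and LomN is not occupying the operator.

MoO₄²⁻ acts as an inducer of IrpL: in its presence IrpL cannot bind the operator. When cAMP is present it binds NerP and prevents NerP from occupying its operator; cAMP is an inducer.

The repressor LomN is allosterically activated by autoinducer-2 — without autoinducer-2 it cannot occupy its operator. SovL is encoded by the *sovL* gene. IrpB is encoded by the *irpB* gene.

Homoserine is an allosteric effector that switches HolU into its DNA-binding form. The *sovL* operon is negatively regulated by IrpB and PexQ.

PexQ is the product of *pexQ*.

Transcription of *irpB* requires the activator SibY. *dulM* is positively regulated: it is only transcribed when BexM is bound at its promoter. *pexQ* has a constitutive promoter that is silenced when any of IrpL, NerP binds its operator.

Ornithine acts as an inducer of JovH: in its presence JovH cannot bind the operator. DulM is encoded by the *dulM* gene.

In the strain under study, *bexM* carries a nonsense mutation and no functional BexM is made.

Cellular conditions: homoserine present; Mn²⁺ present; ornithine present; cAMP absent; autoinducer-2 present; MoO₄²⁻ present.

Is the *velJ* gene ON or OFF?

BexM is non-functional in this strain, so it has no effect.
Required activator BexM is absent, so *dulM* is not transcribed.
So DulM is not produced.
Mn²⁺ is present, so SibY is inactive.
Required activator SibY is absent, so *irpB* is not transcribed.
So IrpB is not produced.
MoO₄²⁻ is present, so IrpL is inactive.
cAMP is absent, so NerP is active.
With repressor NerP bound, *pexQ* is not transcribed.
So PexQ is not produced.
With no repressor bound, *sovL* is transcribed.
So SovL is produced and active.
Ornithine is present, so JovH is inactive.
No repressor is bound and SovL is active, so *velJ* is transcribed.

ON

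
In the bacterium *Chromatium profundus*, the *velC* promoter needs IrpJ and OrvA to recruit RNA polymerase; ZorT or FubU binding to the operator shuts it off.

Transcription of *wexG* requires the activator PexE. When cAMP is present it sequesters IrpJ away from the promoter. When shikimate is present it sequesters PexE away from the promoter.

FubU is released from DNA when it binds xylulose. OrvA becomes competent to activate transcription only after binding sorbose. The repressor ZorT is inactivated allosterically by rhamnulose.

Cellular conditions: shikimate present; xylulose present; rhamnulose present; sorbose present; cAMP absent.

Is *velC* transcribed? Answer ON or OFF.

ON

cAMP is absent, so IrpJ is active.
Rhamnulose is present, so ZorT is inactive.
Xylulose is present, so FubU is inactive.
Sorbose is present, so OrvA is active.
No repressor is bound and IrpJ and OrvA are active, so *velC* is transcribed.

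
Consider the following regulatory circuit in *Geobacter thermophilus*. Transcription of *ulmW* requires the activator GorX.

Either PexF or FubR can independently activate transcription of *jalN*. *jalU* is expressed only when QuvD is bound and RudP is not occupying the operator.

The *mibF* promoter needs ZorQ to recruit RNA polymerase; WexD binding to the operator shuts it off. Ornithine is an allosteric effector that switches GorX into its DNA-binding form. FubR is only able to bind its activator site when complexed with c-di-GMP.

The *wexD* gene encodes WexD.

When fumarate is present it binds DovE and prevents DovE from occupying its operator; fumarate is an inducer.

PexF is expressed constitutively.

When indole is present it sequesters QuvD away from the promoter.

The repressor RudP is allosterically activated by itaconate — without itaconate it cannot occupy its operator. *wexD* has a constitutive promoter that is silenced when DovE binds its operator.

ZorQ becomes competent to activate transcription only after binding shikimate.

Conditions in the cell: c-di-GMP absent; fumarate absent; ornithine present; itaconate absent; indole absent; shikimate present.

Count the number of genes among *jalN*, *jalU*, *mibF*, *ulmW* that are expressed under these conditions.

PexF is produced constitutively and is active.
c-di-GMP is absent, so FubR is inactive.
Activator PexF is present, so *jalN* is transcribed.
→ *jalN* is ON.
Indole is absent, so QuvD is active.
Itaconate is absent, so RudP is inactive.
No repressor is bound and QuvD is active, so *jalU* is transcribed.
→ *jalU* is ON.
Shikimate is present, so ZorQ is active.
Fumarate is absent, so DovE is active.
With repressor DovE bound, *wexD* is not transcribed.
So WexD is not produced.
No repressor is bound and ZorQ is active, so *mibF* is transcribed.
→ *mibF* is ON.
Ornithine is present, so GorX is active.
No repressor is bound and GorX is active, so *ulmW* is transcribed.
→ *ulmW* is ON.
4 of the 4 genes are transcribed.

4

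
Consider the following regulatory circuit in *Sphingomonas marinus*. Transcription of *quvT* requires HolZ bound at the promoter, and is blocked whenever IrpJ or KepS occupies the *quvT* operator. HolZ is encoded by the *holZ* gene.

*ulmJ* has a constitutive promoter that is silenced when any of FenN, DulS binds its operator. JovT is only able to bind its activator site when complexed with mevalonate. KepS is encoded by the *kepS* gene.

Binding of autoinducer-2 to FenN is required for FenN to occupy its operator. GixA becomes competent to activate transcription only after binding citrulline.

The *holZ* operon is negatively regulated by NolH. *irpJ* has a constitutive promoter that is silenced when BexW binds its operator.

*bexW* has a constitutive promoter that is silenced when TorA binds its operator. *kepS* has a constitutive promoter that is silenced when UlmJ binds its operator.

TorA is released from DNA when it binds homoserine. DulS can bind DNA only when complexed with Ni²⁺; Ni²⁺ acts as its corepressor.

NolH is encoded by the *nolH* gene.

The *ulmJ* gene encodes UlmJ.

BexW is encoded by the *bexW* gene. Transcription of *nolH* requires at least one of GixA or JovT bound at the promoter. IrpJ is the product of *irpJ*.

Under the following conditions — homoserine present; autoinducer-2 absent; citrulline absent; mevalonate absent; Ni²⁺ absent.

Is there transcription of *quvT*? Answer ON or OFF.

ON

Homoserine is present, so TorA is inactive.
With no repressor bound, *bexW* is transcribed.
So BexW is produced and active.
With repressor BexW bound, *irpJ* is not transcribed.
So IrpJ is not produced.
Autoinducer-2 is absent, so FenN is inactive.
Ni²⁺ is absent, so DulS is inactive.
With no repressor bound, *ulmJ* is transcribed.
So UlmJ is produced and active.
With repressor UlmJ bound, *kepS* is not transcribed.
So KepS is not produced.
Citrulline is absent, so GixA is inactive.
Mevalonate is absent, so JovT is inactive.
No activator is available at the *nolH* promoter, so *nolH* is not transcribed.
So NolH is not produced.
With no repressor bound, *holZ* is transcribed.
So HolZ is produced and active.
No repressor is bound and HolZ is active, so *quvT* is transcribed.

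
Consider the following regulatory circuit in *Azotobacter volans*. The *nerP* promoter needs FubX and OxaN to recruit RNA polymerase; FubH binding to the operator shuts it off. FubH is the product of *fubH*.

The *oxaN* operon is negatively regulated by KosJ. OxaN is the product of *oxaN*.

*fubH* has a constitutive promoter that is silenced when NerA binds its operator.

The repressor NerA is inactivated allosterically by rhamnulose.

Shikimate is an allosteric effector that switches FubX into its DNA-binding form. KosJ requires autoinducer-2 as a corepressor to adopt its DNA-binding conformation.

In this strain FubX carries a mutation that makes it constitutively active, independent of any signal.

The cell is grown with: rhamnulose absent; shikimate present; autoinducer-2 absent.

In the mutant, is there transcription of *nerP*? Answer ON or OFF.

FubX is constitutively active in this strain.
Autoinducer-2 is absent, so KosJ is inactive.
With no repressor bound, *oxaN* is transcribed.
So OxaN is produced and active.
Rhamnulose is absent, so NerA is active.
With repressor NerA bound, *fubH* is not transcribed.
So FubH is not produced.
No repressor is bound and FubX and OxaN are active, so *nerP* is transcribed.

ON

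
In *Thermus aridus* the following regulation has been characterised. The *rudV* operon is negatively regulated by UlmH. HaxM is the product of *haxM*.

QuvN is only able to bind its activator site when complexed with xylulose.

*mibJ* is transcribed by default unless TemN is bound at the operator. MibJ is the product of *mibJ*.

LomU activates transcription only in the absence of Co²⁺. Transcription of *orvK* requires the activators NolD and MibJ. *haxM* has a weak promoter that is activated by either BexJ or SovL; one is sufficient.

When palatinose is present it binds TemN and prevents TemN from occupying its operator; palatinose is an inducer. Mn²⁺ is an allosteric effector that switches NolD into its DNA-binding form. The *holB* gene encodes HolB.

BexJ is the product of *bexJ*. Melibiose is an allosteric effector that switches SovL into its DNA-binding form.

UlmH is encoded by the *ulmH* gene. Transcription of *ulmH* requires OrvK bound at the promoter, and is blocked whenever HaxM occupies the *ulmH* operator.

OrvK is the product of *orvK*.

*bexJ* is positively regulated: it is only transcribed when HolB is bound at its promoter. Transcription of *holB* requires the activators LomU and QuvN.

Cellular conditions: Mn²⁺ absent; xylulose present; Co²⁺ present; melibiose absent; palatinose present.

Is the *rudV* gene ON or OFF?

Co²⁺ is present, so LomU is inactive.
Xylulose is present, so QuvN is active.
Required activator LomU is absent, so *holB* is not transcribed.
So HolB is not produced.
Required activator HolB is absent, so *bexJ* is not transcribed.
So BexJ is not produced.
Melibiose is absent, so SovL is inactive.
No activator is available at the *haxM* promoter, so *haxM* is not transcribed.
So HaxM is not produced.
Mn²⁺ is absent, so NolD is inactive.
Palatinose is present, so TemN is inactive.
With no repressor bound, *mibJ* is transcribed.
So MibJ is produced and active.
Required activator NolD is absent, so *orvK* is not transcribed.
So OrvK is not produced.
Required activator OrvK is absent, so *ulmH* is not transcribed.
So UlmH is not produced.
With no repressor bound, *rudV* is transcribed.

ON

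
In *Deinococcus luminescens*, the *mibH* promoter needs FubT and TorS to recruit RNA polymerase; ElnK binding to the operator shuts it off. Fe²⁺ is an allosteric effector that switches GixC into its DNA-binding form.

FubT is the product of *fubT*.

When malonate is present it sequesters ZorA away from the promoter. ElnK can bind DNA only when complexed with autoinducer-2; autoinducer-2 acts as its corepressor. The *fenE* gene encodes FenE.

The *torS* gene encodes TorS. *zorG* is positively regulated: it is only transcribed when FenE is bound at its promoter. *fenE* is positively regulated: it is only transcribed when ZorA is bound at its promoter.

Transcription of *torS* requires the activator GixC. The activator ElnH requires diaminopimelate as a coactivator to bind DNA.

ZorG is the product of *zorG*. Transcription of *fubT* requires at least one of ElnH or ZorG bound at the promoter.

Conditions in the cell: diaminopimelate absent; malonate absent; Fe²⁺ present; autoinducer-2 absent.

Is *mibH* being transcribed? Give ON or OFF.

ON

Diaminopimelate is absent, so ElnH is inactive.
Malonate is absent, so ZorA is active.
No repressor is bound and ZorA is active, so *fenE* is transcribed.
So FenE is produced and active.
No repressor is bound and FenE is active, so *zorG* is transcribed.
So ZorG is produced and active.
Activator ZorG is present, so *fubT* is transcribed.
So FubT is produced and active.
Autoinducer-2 is absent, so ElnK is inactive.
Fe²⁺ is present, so GixC is active.
No repressor is bound and GixC is active, so *torS* is transcribed.
So TorS is produced and active.
No repressor is bound and FubT and TorS are active, so *mibH* is transcribed.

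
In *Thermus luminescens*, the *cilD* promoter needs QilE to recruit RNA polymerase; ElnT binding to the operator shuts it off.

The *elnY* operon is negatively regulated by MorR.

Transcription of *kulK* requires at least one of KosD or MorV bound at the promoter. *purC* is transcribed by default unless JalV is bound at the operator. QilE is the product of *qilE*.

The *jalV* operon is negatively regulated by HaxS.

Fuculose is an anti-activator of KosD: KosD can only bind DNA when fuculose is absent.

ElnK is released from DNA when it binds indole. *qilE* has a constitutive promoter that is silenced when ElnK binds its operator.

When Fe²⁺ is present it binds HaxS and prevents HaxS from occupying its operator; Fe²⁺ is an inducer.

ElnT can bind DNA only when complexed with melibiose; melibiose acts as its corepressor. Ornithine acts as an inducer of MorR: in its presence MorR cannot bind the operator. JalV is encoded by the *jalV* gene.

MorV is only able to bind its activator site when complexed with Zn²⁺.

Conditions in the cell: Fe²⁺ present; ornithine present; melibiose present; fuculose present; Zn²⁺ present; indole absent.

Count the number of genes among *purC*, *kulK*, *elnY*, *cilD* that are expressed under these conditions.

Fe²⁺ is present, so HaxS is inactive.
With no repressor bound, *jalV* is transcribed.
So JalV is produced and active.
With repressor JalV bound, *purC* is not transcribed.
→ *purC* is OFF.
Fuculose is present, so KosD is inactive.
Zn²⁺ is present, so MorV is active.
Activator MorV is present, so *kulK* is transcribed.
→ *kulK* is ON.
Ornithine is present, so MorR is inactive.
With no repressor bound, *elnY* is transcribed.
→ *elnY* is ON.
Indole is absent, so ElnK is active.
With repressor ElnK bound, *qilE* is not transcribed.
So QilE is not produced.
Melibiose is present, so ElnT is active.
With repressor ElnT bound, *cilD* is not transcribed.
→ *cilD* is OFF.
2 of the 4 genes are transcribed.

2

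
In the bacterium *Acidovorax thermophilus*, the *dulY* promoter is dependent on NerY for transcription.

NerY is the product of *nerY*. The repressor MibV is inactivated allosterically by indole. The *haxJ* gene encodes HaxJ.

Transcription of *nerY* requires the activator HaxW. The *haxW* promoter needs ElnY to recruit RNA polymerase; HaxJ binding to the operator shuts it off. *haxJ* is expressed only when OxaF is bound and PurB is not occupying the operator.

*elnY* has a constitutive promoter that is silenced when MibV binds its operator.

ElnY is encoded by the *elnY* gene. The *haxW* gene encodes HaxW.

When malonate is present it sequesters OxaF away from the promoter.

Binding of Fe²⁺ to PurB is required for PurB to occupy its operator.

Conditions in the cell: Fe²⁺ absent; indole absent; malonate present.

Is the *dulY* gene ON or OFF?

Fe²⁺ is absent, so PurB is inactive.
Malonate is present, so OxaF is inactive.
Required activator OxaF is absent, so *haxJ* is not transcribed.
So HaxJ is not produced.
Indole is absent, so MibV is active.
With repressor MibV bound, *elnY* is not transcribed.
So ElnY is not produced.
Required activator ElnY is absent, so *haxW* is not transcribed.
So HaxW is not produced.
Required activator HaxW is absent, so *nerY* is not transcribed.
So NerY is not produced.
Required activator NerY is absent, so *dulY* is not transcribed.

OFF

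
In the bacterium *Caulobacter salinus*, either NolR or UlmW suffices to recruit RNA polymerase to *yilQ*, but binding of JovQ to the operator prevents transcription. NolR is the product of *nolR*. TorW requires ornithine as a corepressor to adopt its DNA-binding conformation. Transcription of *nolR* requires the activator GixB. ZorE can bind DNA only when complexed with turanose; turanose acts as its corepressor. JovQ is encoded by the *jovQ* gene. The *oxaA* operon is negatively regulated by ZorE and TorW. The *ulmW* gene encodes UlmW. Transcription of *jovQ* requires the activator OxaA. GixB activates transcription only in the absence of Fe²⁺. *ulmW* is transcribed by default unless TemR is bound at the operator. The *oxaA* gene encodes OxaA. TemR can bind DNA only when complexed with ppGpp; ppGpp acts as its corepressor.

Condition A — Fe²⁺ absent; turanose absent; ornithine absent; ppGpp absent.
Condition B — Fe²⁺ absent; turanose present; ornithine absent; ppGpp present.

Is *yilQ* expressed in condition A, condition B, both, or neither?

Condition A:
Fe²⁺ is absent, so GixB is active.
No repressor is bound and GixB is active, so *nolR* is transcribed.
So NolR is produced and active.
Turanose is absent, so ZorE is inactive.
Ornithine is absent, so TorW is inactive.
With no repressor bound, *oxaA* is transcribed.
So OxaA is produced and active.
No repressor is bound and OxaA is active, so *jovQ* is transcribed.
So JovQ is produced and active.
ppGpp is absent, so TemR is inactive.
With no repressor bound, *ulmW* is transcribed.
So UlmW is produced and active.
With repressor JovQ bound, *yilQ* is not transcribed.
→ *yilQ* is OFF in A.
Condition B:
Fe²⁺ is absent, so GixB is active.
No repressor is bound and GixB is active, so *nolR* is transcribed.
So NolR is produced and active.
Turanose is present, so ZorE is active.
Ornithine is absent, so TorW is inactive.
With repressor ZorE bound, *oxaA* is not transcribed.
So OxaA is not produced.
Required activator OxaA is absent, so *jovQ* is not transcribed.
So JovQ is not produced.
ppGpp is present, so TemR is active.
With repressor TemR bound, *ulmW* is not transcribed.
So UlmW is not produced.
Activator NolR is present, so *yilQ* is transcribed.
→ *yilQ* is ON in B.

B only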